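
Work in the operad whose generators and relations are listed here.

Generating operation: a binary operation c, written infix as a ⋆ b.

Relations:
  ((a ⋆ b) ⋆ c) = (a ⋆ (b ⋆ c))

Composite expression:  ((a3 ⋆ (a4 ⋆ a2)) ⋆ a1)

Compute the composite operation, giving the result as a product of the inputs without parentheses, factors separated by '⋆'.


a3 ⋆ a4 ⋆ a2 ⋆ a1

The c-tree's shape is irrelevant; the a-reading-order decides.
(a4 ⋆ a2) unparenthesizes to a4 ⋆ a2
(a3 ⋆ (a4 ⋆ a2)) unparenthesizes to a3 ⋆ a4 ⋆ a2
((a3 ⋆ (a4 ⋆ a2)) ⋆ a1) unparenthesizes to a3 ⋆ a4 ⋆ a2 ⋆ a1


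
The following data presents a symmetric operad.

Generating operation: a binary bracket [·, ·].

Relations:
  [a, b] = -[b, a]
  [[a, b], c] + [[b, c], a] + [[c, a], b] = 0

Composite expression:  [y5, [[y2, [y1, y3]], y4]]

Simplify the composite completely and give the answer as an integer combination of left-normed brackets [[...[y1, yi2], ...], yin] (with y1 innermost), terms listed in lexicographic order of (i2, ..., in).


[[[[y1, y3], y2], y4], y5]

Left-normed coefficients sit on the y1-initial expansion words.
Composite bracket: [y5, [[y2, [y1, y3]], y4]]
Each bracket splits as ab - ba, giving 16 signed words (2^4 = 16).
Coefficients come from the y1-initial words:
  sign of y1y3y2y4y5 is +1, so it contributes +[[[[y1, y3], y2], y4], y5]


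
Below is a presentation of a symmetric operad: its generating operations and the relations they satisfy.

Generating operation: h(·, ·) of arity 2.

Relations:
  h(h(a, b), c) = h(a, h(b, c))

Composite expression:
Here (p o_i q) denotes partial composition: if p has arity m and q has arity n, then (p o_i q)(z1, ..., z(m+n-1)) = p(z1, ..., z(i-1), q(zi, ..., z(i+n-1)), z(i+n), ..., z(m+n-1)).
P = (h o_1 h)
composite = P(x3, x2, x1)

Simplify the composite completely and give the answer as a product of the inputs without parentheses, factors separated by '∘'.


The h-tree's shape is irrelevant; the x-reading-order decides.
h(x3, x2) flattens to x3 ∘ x2
h(h(x3, x2), x1) flattens to x3 ∘ x2 ∘ x1

x3 ∘ x2 ∘ x1


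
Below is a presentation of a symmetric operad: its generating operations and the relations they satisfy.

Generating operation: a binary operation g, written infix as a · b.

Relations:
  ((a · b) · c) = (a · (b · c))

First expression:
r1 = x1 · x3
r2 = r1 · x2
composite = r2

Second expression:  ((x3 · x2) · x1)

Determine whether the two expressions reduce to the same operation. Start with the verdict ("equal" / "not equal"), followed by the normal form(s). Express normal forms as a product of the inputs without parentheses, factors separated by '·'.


Reducing the first expression gives x1 · x3 · x2
Reducing the second expression gives x3 · x2 · x1
Different reductions; not equal.

not equal; first: x1 · x3 · x2; second: x3 · x2 · x1


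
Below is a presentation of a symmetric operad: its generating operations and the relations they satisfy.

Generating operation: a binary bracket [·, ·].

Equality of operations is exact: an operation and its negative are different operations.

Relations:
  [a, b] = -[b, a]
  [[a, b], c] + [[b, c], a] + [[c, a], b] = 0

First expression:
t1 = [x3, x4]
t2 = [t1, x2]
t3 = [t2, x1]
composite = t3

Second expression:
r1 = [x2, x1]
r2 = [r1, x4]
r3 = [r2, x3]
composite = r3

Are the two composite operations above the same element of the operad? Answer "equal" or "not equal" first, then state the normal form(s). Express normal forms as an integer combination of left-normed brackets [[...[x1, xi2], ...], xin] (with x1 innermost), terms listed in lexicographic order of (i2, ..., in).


not equal: they reduce to [[[x1, x2], x3], x4] - [[[x1, x2], x4], x3] - [[[x1, x3], x4], x2] + [[[x1, x4], x3], x2] and -[[[x1, x2], x4], x3]


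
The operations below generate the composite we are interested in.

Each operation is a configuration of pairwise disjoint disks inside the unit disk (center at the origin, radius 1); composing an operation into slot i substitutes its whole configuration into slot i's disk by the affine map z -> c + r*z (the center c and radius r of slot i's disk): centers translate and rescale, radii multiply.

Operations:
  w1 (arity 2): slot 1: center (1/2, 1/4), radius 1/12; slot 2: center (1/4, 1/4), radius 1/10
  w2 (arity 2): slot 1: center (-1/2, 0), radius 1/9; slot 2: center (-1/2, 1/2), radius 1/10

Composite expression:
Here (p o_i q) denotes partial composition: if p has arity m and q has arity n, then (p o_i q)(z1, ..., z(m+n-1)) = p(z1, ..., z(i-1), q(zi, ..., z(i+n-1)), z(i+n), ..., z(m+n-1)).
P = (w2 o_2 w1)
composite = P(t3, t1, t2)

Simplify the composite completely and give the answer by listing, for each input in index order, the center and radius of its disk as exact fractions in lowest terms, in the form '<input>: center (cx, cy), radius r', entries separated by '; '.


t1: center (-9/20, 21/40), radius 1/120; t2: center (-19/40, 21/40), radius 1/100; t3: center (-1/2, 0), radius 1/9


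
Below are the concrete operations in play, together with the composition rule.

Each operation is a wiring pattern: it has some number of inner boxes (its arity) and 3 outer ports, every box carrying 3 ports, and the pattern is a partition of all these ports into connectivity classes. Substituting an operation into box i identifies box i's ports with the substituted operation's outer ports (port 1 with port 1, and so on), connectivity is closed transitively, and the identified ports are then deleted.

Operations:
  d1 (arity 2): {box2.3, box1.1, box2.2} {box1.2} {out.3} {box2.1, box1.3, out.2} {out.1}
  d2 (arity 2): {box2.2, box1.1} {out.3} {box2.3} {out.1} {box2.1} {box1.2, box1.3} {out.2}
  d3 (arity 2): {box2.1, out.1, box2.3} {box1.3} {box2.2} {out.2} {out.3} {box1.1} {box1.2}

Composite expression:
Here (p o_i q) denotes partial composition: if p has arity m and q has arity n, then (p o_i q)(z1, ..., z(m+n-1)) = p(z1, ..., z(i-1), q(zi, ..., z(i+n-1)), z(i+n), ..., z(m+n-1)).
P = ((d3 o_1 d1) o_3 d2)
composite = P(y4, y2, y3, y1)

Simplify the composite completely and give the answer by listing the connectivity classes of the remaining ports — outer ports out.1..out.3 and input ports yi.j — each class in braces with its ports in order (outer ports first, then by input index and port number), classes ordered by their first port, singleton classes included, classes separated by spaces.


{out.1} {out.2} {out.3} {y1.1} {y1.2, y3.1} {y1.3} {y2.1, y4.3} {y2.2, y2.3, y4.1} {y3.2, y3.3} {y4.2}

After gluing at d3, chains via deleted ports link the y-ports.
stage d1: inputs (y4, y2), connectivity {out.1} {out.2, y2.1, y4.3} {out.3} {y2.2, y2.3, y4.1} {y4.2}, out.j its boundary
stage d2: inputs (y3, y1), connectivity {out.1} {out.2} {out.3} {y1.1} {y1.2, y3.1} {y1.3} {y3.2, y3.3}, out.j its boundary
stage d3: inputs (y4, y2, y3, y1), connectivity {out.1} {out.2} {out.3} {y1.1} {y1.2, y3.1} {y1.3} {y2.1, y4.3} {y2.2, y2.3, y4.1} {y3.2, y3.3} {y4.2}, out.j its boundary


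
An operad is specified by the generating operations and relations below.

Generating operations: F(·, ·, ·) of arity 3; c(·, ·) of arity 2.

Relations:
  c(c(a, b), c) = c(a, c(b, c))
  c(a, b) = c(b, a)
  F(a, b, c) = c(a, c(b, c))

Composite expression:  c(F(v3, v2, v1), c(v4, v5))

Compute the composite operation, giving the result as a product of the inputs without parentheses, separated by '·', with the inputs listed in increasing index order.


v1 · v2 · v3 · v4 · v5

With c associative and commutative, the v-input set is all that matters.
F(v3, v2, v1) collapses to v3 · v2 · v1
c(v4, v5) collapses to v4 · v5
c(F(v3, v2, v1), c(v4, v5)) collapses to v3 · v2 · v1 · v4 · v5
the factors in increasing index order: v1 · v2 · v3 · v4 · v5


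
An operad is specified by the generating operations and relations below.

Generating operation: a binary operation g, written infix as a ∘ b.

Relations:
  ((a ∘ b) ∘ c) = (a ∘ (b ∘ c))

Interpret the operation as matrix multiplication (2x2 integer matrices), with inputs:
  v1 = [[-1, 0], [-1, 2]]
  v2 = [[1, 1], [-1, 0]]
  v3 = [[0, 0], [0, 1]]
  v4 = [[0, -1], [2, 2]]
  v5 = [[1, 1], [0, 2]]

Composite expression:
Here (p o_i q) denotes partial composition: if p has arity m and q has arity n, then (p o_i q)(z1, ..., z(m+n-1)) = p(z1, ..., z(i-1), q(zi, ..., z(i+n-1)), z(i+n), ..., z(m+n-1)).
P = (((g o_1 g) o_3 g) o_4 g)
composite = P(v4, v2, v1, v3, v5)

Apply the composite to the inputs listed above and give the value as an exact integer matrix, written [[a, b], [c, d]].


[[0, 0], [0, 8]]

(v4 ∘ v2) = [[1, 0], [0, 2]]
(v3 ∘ v5) = [[0, 0], [0, 2]]
(v1 ∘ (v3 ∘ v5)) = [[0, 0], [0, 4]]
((v4 ∘ v2) ∘ (v1 ∘ (v3 ∘ v5))) = [[0, 0], [0, 8]]


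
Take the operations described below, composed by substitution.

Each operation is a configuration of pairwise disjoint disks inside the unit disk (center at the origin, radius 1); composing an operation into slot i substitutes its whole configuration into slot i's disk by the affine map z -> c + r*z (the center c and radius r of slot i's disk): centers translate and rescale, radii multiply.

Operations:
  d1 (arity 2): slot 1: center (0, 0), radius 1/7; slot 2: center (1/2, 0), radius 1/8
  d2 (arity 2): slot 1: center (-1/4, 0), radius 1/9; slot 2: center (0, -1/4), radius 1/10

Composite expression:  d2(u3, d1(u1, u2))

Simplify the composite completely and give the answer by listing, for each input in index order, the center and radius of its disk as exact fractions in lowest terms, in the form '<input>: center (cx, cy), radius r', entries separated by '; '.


u1: center (0, -1/4), radius 1/70; u2: center (1/20, -1/4), radius 1/80; u3: center (-1/4, 0), radius 1/9


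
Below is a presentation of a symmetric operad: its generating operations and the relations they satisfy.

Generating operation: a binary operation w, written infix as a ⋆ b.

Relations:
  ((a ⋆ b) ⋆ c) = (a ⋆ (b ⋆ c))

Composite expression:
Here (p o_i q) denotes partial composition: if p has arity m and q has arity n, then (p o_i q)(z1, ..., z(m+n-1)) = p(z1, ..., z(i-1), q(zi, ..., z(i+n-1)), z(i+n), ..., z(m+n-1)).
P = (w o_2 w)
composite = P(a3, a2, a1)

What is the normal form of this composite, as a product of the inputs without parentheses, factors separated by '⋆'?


a3 ⋆ a2 ⋆ a1

Key point: w is associative — brackets drop, the a-order remains.
(a2 ⋆ a1) linearizes to a2 ⋆ a1
(a3 ⋆ (a2 ⋆ a1)) linearizes to a3 ⋆ a2 ⋆ a1


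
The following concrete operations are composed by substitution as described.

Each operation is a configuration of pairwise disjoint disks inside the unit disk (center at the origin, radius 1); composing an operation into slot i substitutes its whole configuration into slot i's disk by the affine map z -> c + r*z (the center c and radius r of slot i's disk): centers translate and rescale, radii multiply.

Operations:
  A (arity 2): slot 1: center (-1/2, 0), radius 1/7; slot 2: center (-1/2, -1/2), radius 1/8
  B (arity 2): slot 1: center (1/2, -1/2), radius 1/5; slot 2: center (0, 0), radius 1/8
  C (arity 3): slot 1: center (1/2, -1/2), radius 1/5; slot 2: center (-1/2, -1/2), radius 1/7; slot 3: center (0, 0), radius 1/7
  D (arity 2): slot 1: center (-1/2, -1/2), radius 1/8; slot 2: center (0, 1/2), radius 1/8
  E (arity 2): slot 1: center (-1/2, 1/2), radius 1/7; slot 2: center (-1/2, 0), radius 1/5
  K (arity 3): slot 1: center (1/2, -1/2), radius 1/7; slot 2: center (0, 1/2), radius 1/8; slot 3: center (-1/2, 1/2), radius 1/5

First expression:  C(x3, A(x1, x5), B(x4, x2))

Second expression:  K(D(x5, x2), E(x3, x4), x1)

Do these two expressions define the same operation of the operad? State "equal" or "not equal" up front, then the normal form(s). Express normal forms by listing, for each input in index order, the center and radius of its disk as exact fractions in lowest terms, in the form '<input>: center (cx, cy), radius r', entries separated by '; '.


Normal form of the first expression: x1: center (-4/7, -1/2), radius 1/49; x2: center (0, 0), radius 1/56; x3: center (1/2, -1/2), radius 1/5; x4: center (1/14, -1/14), radius 1/35; x5: center (-4/7, -4/7), radius 1/56
Normal form of the second expression: x1: center (-1/2, 1/2), radius 1/5; x2: center (1/2, -3/7), radius 1/56; x3: center (-1/16, 9/16), radius 1/56; x4: center (-1/16, 1/2), radius 1/40; x5: center (3/7, -4/7), radius 1/56
The forms do not match — not equal.

not equal; first: x1: center (-4/7, -1/2), radius 1/49; x2: center (0, 0), radius 1/56; x3: center (1/2, -1/2), radius 1/5; x4: center (1/14, -1/14), radius 1/35; x5: center (-4/7, -4/7), radius 1/56; second: x1: center (-1/2, 1/2), radius 1/5; x2: center (1/2, -3/7), radius 1/56; x3: center (-1/16, 9/16), radius 1/56; x4: center (-1/16, 1/2), radius 1/40; x5: center (3/7, -4/7), radius 1/56


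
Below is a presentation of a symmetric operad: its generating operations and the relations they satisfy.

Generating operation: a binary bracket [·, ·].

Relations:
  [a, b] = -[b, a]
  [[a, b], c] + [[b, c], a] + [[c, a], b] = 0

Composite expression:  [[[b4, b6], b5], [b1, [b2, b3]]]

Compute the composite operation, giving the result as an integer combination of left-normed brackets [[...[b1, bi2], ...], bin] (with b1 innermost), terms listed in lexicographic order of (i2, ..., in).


-[[[[[b1, b2], b3], b4], b6], b5] + [[[[[b1, b2], b3], b5], b4], b6] - [[[[[b1, b2], b3], b5], b6], b4] + [[[[[b1, b2], b3], b6], b4], b5] + [[[[[b1, b3], b2], b4], b6], b5] - [[[[[b1, b3], b2], b5], b4], b6] + [[[[[b1, b3], b2], b5], b6], b4] - [[[[[b1, b3], b2], b6], b4], b5]

Expand each bracket as ab - ba; the b1-initial words give the coefficients.
Composite bracket: [[[b4, b6], b5], [b1, [b2, b3]]]
Under [a, b] = ab - ba we get 32 signed associative words (2^5 = 32).
Coefficients come from the b1-initial words:
  from b1b2b3b4b6b5, sign -1: term -[[[[[b1, b2], b3], b4], b6], b5]
  from b1b2b3b5b4b6, sign +1: term +[[[[[b1, b2], b3], b5], b4], b6]
  from b1b2b3b5b6b4, sign -1: term -[[[[[b1, b2], b3], b5], b6], b4]
  from b1b2b3b6b4b5, sign +1: term +[[[[[b1, b2], b3], b6], b4], b5]
  from b1b3b2b4b6b5, sign +1: term +[[[[[b1, b3], b2], b4], b6], b5]
  from b1b3b2b5b4b6, sign -1: term -[[[[[b1, b3], b2], b5], b4], b6]
  from b1b3b2b5b6b4, sign +1: term +[[[[[b1, b3], b2], b5], b6], b4]
  from b1b3b2b6b4b5, sign -1: term -[[[[[b1, b3], b2], b6], b4], b5]


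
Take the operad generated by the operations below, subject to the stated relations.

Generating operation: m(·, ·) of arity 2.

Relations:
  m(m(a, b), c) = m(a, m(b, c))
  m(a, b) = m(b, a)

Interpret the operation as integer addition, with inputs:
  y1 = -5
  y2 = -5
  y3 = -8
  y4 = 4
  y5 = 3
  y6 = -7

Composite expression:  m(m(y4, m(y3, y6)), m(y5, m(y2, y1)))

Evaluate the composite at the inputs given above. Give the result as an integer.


-18

m(y3, y6) = -15
m(y4, m(y3, y6)) = -11
m(y2, y1) = -10
m(y5, m(y2, y1)) = -7
m(m(y4, m(y3, y6)), m(y5, m(y2, y1))) = -18


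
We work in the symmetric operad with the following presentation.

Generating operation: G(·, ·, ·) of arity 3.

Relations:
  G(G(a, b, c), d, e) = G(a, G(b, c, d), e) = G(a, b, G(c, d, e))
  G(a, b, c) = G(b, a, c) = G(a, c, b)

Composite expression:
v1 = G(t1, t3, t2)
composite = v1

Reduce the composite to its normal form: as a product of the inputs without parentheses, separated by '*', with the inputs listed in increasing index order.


t1 * t2 * t3


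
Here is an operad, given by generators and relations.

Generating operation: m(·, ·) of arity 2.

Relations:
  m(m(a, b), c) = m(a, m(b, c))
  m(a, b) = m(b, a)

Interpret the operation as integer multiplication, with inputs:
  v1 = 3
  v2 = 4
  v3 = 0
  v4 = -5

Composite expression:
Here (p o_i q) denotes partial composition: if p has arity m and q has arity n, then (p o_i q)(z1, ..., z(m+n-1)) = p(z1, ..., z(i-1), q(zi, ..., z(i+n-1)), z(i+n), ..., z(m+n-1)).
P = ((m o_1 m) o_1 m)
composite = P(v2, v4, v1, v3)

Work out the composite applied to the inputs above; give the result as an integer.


0

m(v2, v4) = -20
m(m(v2, v4), v1) = -60
m(m(m(v2, v4), v1), v3) = 0


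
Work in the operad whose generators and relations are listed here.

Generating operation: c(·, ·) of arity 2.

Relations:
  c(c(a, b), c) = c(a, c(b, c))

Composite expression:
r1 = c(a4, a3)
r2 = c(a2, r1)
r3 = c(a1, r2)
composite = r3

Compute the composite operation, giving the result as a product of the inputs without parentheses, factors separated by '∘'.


a1 ∘ a2 ∘ a4 ∘ a3

Under associativity of c, the answer is the a's in reading order.
c(a4, a3) flattens to a4 ∘ a3
c(a2, c(a4, a3)) flattens to a2 ∘ a4 ∘ a3
c(a1, c(a2, c(a4, a3))) flattens to a1 ∘ a2 ∘ a4 ∘ a3


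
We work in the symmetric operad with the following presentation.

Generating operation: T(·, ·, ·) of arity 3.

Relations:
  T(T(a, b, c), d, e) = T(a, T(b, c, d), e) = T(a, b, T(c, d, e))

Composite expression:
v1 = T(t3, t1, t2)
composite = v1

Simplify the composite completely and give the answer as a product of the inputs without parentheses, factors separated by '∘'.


All parenthesizations of T agree; list the t-inputs left to right.
T(t3, t1, t2) flattens to t3 ∘ t1 ∘ t2

t3 ∘ t1 ∘ t2


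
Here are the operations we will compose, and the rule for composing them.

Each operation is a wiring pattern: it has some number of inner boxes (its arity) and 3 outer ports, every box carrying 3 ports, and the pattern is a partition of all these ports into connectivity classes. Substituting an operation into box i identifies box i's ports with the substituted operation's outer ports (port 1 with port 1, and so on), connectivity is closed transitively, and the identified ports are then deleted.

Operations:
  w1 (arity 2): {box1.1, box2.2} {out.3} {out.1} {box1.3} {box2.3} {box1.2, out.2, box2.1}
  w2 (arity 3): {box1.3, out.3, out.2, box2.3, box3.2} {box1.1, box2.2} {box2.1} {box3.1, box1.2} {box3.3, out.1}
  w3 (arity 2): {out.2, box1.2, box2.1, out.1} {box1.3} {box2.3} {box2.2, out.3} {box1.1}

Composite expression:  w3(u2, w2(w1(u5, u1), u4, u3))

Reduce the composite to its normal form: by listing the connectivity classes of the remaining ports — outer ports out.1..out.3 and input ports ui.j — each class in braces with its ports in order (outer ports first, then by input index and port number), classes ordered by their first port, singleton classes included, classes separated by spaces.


{out.1, out.2, u2.2, u3.3} {out.3, u3.2, u4.3} {u1.1, u3.1, u5.2} {u1.2, u5.1} {u1.3} {u2.1} {u2.3} {u4.1} {u4.2} {u5.3}

Two ports join when wires chain via w3-identified ports.
stage w1: inputs (u5, u1), connectivity {out.1} {out.2, u1.1, u5.2} {out.3} {u1.2, u5.1} {u1.3} {u5.3}, out.j its boundary
stage w2: inputs (u5, u1, u4, u3), connectivity {out.1, u3.3} {out.2, out.3, u3.2, u4.3} {u1.1, u3.1, u5.2} {u1.2, u5.1} {u1.3} {u4.1} {u4.2} {u5.3}, out.j its boundary
stage w3: inputs (u2, u5, u1, u4, u3), connectivity {out.1, out.2, u2.2, u3.3} {out.3, u3.2, u4.3} {u1.1, u3.1, u5.2} {u1.2, u5.1} {u1.3} {u2.1} {u2.3} {u4.1} {u4.2} {u5.3}, out.j its boundary


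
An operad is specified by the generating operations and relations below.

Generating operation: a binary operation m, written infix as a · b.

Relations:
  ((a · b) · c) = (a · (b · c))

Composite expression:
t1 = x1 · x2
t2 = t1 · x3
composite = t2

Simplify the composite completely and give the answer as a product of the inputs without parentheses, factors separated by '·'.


Every regrouping of m is equal, so read the x-inputs in written order.
(x1 · x2) unparenthesizes to x1 · x2
((x1 · x2) · x3) unparenthesizes to x1 · x2 · x3

x1 · x2 · x3


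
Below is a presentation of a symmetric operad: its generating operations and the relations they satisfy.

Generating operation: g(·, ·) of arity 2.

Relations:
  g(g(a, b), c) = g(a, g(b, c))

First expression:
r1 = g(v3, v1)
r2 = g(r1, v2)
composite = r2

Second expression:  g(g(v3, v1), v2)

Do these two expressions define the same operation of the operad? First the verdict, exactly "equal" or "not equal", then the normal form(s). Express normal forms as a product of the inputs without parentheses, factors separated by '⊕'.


equal: each reduces to v3 ⊕ v1 ⊕ v2


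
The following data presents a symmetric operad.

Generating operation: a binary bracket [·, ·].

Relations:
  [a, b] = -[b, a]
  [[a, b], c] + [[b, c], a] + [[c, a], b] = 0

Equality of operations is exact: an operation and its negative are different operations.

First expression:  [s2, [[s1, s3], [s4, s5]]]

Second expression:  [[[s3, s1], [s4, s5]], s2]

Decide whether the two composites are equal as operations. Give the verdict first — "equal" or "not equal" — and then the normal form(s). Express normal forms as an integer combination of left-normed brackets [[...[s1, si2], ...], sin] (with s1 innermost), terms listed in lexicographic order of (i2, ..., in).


equal: each reduces to -[[[[s1, s3], s4], s5], s2] + [[[[s1, s3], s5], s4], s2]


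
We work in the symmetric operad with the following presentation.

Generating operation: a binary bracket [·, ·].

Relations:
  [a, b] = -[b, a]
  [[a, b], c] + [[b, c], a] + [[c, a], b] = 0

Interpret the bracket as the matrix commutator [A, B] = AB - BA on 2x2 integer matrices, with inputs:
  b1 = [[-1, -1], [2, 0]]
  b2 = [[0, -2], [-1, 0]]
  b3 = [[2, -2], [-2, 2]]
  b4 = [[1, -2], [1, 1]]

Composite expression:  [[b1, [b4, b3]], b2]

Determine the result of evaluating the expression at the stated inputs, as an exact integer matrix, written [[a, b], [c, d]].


[[36, 0], [0, -36]]

[b4, b3] = [[6, 0], [0, -6]]
[b1, [b4, b3]] = [[0, 12], [24, 0]]
[[b1, [b4, b3]], b2] = [[36, 0], [0, -36]]


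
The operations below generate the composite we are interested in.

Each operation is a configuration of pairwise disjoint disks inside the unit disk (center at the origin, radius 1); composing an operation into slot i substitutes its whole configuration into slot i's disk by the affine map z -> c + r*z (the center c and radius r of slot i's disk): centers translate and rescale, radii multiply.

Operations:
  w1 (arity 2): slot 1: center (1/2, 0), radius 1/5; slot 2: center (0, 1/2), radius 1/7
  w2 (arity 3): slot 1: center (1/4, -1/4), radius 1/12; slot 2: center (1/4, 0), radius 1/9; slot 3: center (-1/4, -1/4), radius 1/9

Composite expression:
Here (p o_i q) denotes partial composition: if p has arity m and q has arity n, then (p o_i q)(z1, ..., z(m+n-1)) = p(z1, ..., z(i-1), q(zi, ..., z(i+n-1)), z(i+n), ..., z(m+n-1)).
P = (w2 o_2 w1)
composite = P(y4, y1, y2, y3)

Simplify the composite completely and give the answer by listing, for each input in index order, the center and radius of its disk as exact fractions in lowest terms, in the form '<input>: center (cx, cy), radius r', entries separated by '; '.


y1: center (11/36, 0), radius 1/45; y2: center (1/4, 1/18), radius 1/63; y3: center (-1/4, -1/4), radius 1/9; y4: center (1/4, -1/4), radius 1/12

Only the slot chain above each y matters under w2; compose those maps.
input y4: applying the 1 nested substitution gives center (1/4, -1/4), radius 1/12
input y1: applying the 2 nested substitutions gives center (11/36, 0), radius 1/45
input y2: applying the 2 nested substitutions gives center (1/4, 1/18), radius 1/63
input y3: applying the 1 nested substitution gives center (-1/4, -1/4), radius 1/9


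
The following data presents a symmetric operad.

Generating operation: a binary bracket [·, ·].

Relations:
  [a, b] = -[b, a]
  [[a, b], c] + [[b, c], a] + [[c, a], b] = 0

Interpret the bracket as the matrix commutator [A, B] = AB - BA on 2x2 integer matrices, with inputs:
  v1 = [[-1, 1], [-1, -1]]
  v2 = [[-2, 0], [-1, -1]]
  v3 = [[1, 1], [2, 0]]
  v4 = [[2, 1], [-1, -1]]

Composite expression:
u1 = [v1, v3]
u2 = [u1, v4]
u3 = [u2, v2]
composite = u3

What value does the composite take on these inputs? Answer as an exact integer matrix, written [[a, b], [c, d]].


[[-9, 9], [1, 9]]

[v1, v3] = [[3, -1], [-1, -3]]
[[v1, v3], v4] = [[2, 9], [3, -2]]
[[[v1, v3], v4], v2] = [[-9, 9], [1, 9]]


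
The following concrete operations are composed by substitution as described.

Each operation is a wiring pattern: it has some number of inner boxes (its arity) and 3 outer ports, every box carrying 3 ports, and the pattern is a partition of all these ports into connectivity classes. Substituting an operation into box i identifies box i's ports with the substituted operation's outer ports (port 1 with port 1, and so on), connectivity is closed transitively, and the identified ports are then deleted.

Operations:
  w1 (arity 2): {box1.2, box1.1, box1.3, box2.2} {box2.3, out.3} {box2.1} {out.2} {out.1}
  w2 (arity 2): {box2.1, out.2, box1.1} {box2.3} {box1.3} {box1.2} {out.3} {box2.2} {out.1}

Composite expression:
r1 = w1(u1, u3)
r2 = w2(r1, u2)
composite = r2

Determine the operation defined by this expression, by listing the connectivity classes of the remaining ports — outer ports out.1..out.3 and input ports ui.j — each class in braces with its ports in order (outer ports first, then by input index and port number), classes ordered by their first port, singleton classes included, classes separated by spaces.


Treat the ports identified at w2 as solder joints: merge, then drop.
after w1, the pattern on (u1, u3) reads {out.1} {out.2} {out.3, u3.3} {u1.1, u1.2, u1.3, u3.2} {u3.1} (out.j = its outer ports)
after w2, the pattern on (u1, u3, u2) reads {out.1} {out.2, u2.1} {out.3} {u1.1, u1.2, u1.3, u3.2} {u2.2} {u2.3} {u3.1} {u3.3} (out.j = its outer ports)

{out.1} {out.2, u2.1} {out.3} {u1.1, u1.2, u1.3, u3.2} {u2.2} {u2.3} {u3.1} {u3.3}


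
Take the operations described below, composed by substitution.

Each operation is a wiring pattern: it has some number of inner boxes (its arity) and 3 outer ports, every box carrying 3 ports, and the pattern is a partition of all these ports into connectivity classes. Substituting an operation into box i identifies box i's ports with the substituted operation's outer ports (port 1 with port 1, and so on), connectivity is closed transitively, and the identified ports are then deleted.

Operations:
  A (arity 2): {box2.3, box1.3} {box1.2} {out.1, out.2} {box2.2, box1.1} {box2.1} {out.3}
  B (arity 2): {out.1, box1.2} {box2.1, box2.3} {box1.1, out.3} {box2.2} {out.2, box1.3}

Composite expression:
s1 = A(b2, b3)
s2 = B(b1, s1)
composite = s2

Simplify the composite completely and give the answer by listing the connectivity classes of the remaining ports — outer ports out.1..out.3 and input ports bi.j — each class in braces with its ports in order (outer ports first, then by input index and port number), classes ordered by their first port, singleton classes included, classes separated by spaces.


After gluing at B, chains via deleted ports link the b-ports.
composing A on (b2, b3), with out.j its own outer ports: {out.1, out.2} {out.3} {b2.1, b3.2} {b2.2} {b2.3, b3.3} {b3.1}
composing B on (b1, b2, b3), with out.j its own outer ports: {out.1, b1.2} {out.2, b1.3} {out.3, b1.1} {b2.1, b3.2} {b2.2} {b2.3, b3.3} {b3.1}

{out.1, b1.2} {out.2, b1.3} {out.3, b1.1} {b2.1, b3.2} {b2.2} {b2.3, b3.3} {b3.1}


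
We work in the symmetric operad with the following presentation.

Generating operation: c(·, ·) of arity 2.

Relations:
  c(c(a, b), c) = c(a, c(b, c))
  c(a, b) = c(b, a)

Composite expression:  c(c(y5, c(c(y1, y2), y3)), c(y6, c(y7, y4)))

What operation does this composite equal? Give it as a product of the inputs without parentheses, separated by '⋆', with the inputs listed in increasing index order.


Key point: c commutes, so take the y-inputs in any fixed order.
c(y1, y2) spells out as y1 ⋆ y2
c(c(y1, y2), y3) spells out as y1 ⋆ y2 ⋆ y3
c(y5, c(c(y1, y2), y3)) spells out as y5 ⋆ y1 ⋆ y2 ⋆ y3
c(y7, y4) spells out as y7 ⋆ y4
c(y6, c(y7, y4)) spells out as y6 ⋆ y7 ⋆ y4
c(c(y5, c(c(y1, y2), y3)), c(y6, c(y7, y4))) spells out as y5 ⋆ y1 ⋆ y2 ⋆ y3 ⋆ y6 ⋆ y7 ⋆ y4
putting the inputs in ascending order: y1 ⋆ y2 ⋆ y3 ⋆ y4 ⋆ y5 ⋆ y6 ⋆ y7

y1 ⋆ y2 ⋆ y3 ⋆ y4 ⋆ y5 ⋆ y6 ⋆ y7


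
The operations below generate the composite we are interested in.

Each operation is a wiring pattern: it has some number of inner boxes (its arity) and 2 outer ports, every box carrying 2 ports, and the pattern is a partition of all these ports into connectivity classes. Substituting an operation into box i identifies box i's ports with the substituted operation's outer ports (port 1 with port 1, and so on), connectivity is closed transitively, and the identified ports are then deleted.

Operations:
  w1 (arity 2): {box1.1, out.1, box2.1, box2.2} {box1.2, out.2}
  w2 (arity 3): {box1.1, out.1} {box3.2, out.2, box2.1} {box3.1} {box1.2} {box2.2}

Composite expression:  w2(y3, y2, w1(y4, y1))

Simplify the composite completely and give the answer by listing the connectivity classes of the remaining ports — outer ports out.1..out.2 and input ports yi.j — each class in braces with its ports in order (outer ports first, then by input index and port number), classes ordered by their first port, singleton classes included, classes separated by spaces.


{out.1, y3.1} {out.2, y2.1, y4.2} {y1.1, y1.2, y4.1} {y2.2} {y3.2}


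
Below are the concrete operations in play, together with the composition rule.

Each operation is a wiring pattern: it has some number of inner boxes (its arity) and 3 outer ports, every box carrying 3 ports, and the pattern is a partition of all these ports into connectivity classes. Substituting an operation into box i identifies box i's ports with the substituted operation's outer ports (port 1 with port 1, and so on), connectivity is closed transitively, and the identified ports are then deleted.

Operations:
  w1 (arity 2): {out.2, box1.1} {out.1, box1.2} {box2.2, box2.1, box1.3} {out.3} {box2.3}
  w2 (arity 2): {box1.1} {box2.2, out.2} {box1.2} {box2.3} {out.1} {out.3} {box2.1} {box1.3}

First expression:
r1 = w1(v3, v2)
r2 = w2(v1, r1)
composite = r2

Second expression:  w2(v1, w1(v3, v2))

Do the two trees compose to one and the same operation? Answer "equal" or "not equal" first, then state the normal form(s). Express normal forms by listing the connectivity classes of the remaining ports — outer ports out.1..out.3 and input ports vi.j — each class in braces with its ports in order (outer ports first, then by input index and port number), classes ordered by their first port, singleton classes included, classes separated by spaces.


equal — both sides give {out.1} {out.2, v3.1} {out.3} {v1.1} {v1.2} {v1.3} {v2.1, v2.2, v3.3} {v2.3} {v3.2}


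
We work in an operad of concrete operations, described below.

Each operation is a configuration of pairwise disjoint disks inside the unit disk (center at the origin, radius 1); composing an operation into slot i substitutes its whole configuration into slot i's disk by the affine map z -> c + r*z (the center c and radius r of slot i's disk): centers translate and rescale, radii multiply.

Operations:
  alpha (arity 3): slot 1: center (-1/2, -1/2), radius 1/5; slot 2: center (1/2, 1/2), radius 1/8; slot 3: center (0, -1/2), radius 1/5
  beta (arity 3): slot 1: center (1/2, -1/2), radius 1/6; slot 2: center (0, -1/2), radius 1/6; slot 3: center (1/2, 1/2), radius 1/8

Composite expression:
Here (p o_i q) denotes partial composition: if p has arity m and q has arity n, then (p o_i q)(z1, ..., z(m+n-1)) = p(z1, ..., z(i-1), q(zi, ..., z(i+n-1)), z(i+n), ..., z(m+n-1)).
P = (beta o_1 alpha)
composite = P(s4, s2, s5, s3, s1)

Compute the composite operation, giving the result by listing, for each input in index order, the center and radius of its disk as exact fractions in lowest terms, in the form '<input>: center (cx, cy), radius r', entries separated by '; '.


Only the slot chain above each s matters under beta; compose those maps.
input s4: composing its 2 substitution steps yields center (5/12, -7/12), radius 1/30
input s2: composing its 2 substitution steps yields center (7/12, -5/12), radius 1/48
input s5: composing its 2 substitution steps yields center (1/2, -7/12), radius 1/30
input s3: composing its 1 substitution step yields center (0, -1/2), radius 1/6
input s1: composing its 1 substitution step yields center (1/2, 1/2), radius 1/8

s1: center (1/2, 1/2), radius 1/8; s2: center (7/12, -5/12), radius 1/48; s3: center (0, -1/2), radius 1/6; s4: center (5/12, -7/12), radius 1/30; s5: center (1/2, -7/12), radius 1/30


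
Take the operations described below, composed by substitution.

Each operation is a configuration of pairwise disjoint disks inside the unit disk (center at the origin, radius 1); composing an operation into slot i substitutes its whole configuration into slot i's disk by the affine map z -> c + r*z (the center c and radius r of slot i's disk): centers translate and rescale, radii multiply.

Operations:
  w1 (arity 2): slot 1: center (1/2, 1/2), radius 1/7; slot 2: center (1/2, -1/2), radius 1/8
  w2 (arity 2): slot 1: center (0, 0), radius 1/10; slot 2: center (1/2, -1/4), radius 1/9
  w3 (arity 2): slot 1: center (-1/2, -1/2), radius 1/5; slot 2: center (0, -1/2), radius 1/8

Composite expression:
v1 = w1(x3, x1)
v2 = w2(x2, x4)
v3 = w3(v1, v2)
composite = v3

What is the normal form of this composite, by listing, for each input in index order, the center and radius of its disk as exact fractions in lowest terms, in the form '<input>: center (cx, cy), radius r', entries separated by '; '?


x1: center (-2/5, -3/5), radius 1/40; x2: center (0, -1/2), radius 1/80; x3: center (-2/5, -2/5), radius 1/35; x4: center (1/16, -17/32), radius 1/72

Follow each x-input down from w3: c' goes to c + r*c', radius to r*r'.
x3 passes through 2 substitutions, ending at center (-2/5, -2/5), radius 1/35
x1 passes through 2 substitutions, ending at center (-2/5, -3/5), radius 1/40
x2 passes through 2 substitutions, ending at center (0, -1/2), radius 1/80
x4 passes through 2 substitutions, ending at center (1/16, -17/32), radius 1/72


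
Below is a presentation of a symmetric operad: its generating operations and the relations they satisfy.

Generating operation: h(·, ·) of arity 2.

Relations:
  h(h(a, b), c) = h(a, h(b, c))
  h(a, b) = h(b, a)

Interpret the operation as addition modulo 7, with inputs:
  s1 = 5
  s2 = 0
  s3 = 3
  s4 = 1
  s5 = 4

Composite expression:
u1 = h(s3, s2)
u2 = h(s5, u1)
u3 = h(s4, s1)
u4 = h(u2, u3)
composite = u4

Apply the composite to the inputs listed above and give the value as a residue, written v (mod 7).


6 (mod 7)

h(s3, s2) = 3
h(s5, h(s3, s2)) = 0
h(s4, s1) = 6
h(h(s5, h(s3, s2)), h(s4, s1)) = 6


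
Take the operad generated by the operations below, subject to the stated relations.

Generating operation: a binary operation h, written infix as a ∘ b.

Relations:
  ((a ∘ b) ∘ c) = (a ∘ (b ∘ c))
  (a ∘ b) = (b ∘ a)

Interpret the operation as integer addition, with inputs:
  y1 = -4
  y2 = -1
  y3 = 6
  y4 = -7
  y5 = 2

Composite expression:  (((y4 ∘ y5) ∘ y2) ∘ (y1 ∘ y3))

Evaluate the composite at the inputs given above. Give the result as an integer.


(y4 ∘ y5) = -5
((y4 ∘ y5) ∘ y2) = -6
(y1 ∘ y3) = 2
(((y4 ∘ y5) ∘ y2) ∘ (y1 ∘ y3)) = -4

-4


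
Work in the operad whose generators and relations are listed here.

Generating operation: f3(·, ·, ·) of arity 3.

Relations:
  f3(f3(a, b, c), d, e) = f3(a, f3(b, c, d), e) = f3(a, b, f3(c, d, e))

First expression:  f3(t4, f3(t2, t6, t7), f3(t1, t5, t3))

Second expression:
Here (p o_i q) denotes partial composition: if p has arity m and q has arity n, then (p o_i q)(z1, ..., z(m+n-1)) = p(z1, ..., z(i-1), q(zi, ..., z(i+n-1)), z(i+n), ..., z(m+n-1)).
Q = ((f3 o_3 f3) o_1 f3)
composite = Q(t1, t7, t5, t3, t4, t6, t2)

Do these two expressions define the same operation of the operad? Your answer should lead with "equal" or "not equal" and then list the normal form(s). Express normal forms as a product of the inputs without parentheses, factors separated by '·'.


not equal; first: t4 · t2 · t6 · t7 · t1 · t5 · t3; second: t1 · t7 · t5 · t3 · t4 · t6 · t2

The first composite normalizes to t4 · t2 · t6 · t7 · t1 · t5 · t3
The second composite normalizes to t1 · t7 · t5 · t3 · t4 · t6 · t2
Distinct normal forms: not equal.


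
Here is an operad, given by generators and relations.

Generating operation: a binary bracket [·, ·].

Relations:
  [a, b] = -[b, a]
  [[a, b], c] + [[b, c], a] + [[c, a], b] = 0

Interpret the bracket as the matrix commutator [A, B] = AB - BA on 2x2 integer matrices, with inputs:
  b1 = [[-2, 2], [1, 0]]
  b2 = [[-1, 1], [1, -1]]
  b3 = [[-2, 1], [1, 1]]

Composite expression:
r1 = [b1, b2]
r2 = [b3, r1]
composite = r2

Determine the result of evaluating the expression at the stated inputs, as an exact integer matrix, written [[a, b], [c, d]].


[b1, b2] = [[1, -2], [2, -1]]
[b3, [b1, b2]] = [[4, 4], [8, -4]]

[[4, 4], [8, -4]]


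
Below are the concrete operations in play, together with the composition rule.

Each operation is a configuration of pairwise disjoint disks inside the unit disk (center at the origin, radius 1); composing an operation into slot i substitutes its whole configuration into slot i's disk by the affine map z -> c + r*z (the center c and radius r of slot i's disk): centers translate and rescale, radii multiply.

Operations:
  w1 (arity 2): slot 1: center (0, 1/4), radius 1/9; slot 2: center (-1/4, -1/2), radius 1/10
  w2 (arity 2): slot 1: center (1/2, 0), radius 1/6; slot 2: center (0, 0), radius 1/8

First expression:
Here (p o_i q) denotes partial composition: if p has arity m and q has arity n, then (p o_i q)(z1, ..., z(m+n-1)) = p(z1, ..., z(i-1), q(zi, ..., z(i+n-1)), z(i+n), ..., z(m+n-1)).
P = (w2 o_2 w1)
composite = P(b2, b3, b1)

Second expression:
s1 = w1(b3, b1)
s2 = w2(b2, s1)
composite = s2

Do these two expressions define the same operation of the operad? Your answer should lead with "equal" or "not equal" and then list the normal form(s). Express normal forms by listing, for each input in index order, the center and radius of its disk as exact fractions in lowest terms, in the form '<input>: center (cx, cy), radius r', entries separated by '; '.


equal: each reduces to b1: center (-1/32, -1/16), radius 1/80; b2: center (1/2, 0), radius 1/6; b3: center (0, 1/32), radius 1/72

In normal form, the first expression is b1: center (-1/32, -1/16), radius 1/80; b2: center (1/2, 0), radius 1/6; b3: center (0, 1/32), radius 1/72
In normal form, the second expression is b1: center (-1/32, -1/16), radius 1/80; b2: center (1/2, 0), radius 1/6; b3: center (0, 1/32), radius 1/72
The normal forms match — equal.


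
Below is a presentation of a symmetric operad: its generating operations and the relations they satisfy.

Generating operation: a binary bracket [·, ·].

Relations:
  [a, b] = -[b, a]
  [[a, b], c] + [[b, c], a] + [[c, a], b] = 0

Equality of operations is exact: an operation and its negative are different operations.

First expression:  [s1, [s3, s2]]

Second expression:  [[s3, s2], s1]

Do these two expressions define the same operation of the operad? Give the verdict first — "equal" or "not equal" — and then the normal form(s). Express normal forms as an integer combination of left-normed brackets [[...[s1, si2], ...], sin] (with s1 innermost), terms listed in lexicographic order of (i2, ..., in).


not equal — first -[[s1, s2], s3] + [[s1, s3], s2], second [[s1, s2], s3] - [[s1, s3], s2]


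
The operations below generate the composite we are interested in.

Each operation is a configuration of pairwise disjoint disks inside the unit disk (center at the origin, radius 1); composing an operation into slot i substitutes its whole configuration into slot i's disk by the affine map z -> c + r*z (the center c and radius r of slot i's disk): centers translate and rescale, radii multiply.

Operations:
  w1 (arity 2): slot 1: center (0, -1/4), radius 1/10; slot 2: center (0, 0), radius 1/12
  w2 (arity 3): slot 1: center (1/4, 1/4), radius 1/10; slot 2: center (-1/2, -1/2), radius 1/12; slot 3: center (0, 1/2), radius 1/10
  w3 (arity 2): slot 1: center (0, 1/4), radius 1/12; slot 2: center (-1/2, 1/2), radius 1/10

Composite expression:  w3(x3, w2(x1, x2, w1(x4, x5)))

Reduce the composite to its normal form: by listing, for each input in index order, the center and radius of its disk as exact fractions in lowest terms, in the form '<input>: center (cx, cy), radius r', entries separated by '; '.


Each x-disk chains the slot maps above it in w3; radii multiply.
tracing x3 down its 1-map path: center (0, 1/4), radius 1/12
tracing x1 down its 2-map path: center (-19/40, 21/40), radius 1/100
tracing x2 down its 2-map path: center (-11/20, 9/20), radius 1/120
tracing x4 down its 3-map path: center (-1/2, 219/400), radius 1/1000
tracing x5 down its 3-map path: center (-1/2, 11/20), radius 1/1200

x1: center (-19/40, 21/40), radius 1/100; x2: center (-11/20, 9/20), radius 1/120; x3: center (0, 1/4), radius 1/12; x4: center (-1/2, 219/400), radius 1/1000; x5: center (-1/2, 11/20), radius 1/1200
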